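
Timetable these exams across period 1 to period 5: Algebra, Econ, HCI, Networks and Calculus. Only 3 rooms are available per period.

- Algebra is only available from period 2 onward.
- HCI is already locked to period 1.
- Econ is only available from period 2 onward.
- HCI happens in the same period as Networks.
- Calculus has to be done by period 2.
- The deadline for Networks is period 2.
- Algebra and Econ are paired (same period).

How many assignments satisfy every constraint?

Splitting on Algebra: it can be period 2 (2), period 3 (2), period 4 (2), period 5 (2). Listing each branch's schedules as (Econ, HCI, Networks, Calculus) by period number:
Algebra=period 2: (2,1,1,1) (2,1,1,2) — 2.
Algebra=period 3: (3,1,1,1) (3,1,1,2) — 2.
Algebra=period 4: (4,1,1,1) (4,1,1,2) — 2.
Algebra=period 5: (5,1,1,1) (5,1,1,2) — 2.
Summing: 2 + 2 + 2 + 2 = 8.

8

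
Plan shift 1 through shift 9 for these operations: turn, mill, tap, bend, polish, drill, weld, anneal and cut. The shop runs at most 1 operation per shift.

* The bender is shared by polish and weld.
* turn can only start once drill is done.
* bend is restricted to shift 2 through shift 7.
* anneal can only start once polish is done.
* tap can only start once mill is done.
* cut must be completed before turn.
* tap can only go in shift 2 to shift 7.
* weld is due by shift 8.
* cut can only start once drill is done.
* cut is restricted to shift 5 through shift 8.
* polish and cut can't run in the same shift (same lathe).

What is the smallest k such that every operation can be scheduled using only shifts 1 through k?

The precedence chain requires at least 3 distinct shifts.
With at most 1 per shift and 9 operations, at least 9 shifts are needed.
Propagating the time windows through the other constraints, turn can't land before shift 6, so the schedule must run through at least shift 6.
9 works (last occupied shift: shift 9): for example turn -> shift 7, weld -> shift 6, polish -> shift 8, mill -> shift 1, anneal -> shift 9, cut -> shift 5, tap -> shift 2, bend -> shift 3, drill -> shift 4.

9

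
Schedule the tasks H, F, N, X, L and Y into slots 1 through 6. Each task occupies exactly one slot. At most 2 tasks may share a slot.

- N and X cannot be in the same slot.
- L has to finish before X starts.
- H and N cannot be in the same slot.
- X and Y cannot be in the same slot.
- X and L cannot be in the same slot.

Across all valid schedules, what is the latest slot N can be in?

6

N at 6 is achievable: X -> 2, F -> 2, Y -> 3, N -> 6, L -> 1, H -> 1.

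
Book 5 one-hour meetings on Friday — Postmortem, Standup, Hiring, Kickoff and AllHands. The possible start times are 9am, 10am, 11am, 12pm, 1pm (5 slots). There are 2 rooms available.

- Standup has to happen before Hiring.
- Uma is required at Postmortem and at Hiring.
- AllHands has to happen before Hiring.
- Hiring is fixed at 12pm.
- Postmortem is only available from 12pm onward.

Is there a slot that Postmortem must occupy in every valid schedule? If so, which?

Postmortem's window is 12pm–1pm.
Hiring is fixed at 12pm, and Postmortem can't share a slot with Hiring.
So Postmortem must be 1pm.

1pm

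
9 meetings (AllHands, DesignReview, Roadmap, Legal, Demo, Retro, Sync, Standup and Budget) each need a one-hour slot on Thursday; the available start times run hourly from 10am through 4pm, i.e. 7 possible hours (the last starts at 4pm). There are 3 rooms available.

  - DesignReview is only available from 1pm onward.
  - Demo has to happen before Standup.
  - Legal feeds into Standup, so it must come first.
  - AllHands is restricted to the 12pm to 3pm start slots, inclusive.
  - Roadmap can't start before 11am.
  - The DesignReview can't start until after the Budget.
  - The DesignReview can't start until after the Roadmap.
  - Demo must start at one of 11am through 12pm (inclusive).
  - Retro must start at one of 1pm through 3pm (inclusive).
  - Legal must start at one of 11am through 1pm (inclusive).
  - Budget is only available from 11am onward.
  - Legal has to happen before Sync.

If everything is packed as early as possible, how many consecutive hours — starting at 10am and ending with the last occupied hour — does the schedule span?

The precedence chain requires at least 2 distinct hours.
With at most 3 per hour and 9 meetings, at least 3 hours are needed.
DesignReview can't be placed before 1pm — that is hour 4 counting from 10am — so the schedule must run through at least 4 hours.
4 works (last occupied hour: 1pm): for example Standup -> 12pm, DesignReview -> 1pm, Legal -> 11am, AllHands -> 12pm, Budget -> 12pm, Roadmap -> 11am, Sync -> 1pm, Demo -> 11am, Retro -> 1pm.

4 hours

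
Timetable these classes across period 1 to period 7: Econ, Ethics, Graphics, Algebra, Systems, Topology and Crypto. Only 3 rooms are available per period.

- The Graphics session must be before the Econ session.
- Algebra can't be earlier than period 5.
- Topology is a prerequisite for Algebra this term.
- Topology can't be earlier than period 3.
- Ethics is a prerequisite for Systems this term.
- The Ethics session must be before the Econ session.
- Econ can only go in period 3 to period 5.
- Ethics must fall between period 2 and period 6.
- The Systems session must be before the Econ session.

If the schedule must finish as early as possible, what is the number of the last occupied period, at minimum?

The precedence chain requires at least 3 distinct periods.
With at most 3 per period and 7 classes, at least 3 periods are needed.
Algebra can't be placed before period 5, so the schedule must run through at least period 5.
5 works (last occupied period: period 5): for example Algebra=period 5, Econ=period 4, Systems=period 3, Crypto=period 1, Graphics=period 1, Ethics=period 2, Topology=period 3.

period 5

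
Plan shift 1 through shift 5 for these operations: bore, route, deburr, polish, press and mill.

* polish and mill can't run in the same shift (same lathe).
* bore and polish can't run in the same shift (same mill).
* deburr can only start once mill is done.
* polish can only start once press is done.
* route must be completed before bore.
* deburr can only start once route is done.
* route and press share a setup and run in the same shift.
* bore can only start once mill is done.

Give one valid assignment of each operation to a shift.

bore in shift 2; route in shift 1; press in shift 1; deburr in shift 2; polish in shift 3; mill in shift 1

Checking: press(shift 1) before polish(shift 3); route(shift 1) before deburr(shift 2); mill(shift 1) before bore(shift 2); mill(shift 1) before deburr(shift 2); route(shift 1) before bore(shift 2); bore(shift 2) != polish(shift 3); polish(shift 3) != mill(shift 1); route = press = shift 1.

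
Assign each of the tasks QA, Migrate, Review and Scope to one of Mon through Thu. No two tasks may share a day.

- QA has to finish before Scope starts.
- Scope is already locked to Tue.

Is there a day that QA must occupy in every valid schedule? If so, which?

Mon

Downstream work caps QA at Mon.
So QA is pinned to Mon.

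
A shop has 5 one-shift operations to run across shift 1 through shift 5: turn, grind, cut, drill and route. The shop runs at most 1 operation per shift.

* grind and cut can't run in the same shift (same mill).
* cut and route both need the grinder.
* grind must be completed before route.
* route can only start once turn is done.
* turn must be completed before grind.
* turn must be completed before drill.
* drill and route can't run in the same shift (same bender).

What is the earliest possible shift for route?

shift 3

Precedence pushes route to at least shift 3.
route at shift 3 is achievable: route in shift 3; turn in shift 1; drill in shift 4; grind in shift 2; cut in shift 5.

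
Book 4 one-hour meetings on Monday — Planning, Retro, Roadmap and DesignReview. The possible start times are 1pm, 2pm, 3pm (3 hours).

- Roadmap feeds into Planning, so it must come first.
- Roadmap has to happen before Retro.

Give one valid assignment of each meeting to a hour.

Planning=2pm; Retro=2pm; Roadmap=1pm; DesignReview=1pm

Checking: Roadmap(1pm) before Retro(2pm); Roadmap(1pm) before Planning(2pm).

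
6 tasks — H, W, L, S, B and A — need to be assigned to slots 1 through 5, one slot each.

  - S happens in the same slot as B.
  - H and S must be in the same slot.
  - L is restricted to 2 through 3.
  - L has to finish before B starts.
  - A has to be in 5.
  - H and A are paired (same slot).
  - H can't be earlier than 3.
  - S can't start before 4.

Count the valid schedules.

Splitting on W: it can be 1 (2), 2 (2), 3 (2), 4 (2), 5 (2). Listing each branch's schedules as (H, L, S, B, A):
W=1: (5,2,5,5,5) (5,3,5,5,5) — 2.
W=2: (5,2,5,5,5) (5,3,5,5,5) — 2.
W=3: (5,2,5,5,5) (5,3,5,5,5) — 2.
W=4: (5,2,5,5,5) (5,3,5,5,5) — 2.
W=5: (5,2,5,5,5) (5,3,5,5,5) — 2.
Summing: 2 + 2 + 2 + 2 + 2 = 10.

10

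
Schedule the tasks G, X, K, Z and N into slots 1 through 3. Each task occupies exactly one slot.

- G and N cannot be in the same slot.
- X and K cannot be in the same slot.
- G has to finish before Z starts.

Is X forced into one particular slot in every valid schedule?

X can be 1 (e.g. X -> 1; Z -> 2; N -> 2; K -> 2; G -> 1) or 2 (e.g. N in 2, G in 1, K in 1, Z in 2, X in 2).

No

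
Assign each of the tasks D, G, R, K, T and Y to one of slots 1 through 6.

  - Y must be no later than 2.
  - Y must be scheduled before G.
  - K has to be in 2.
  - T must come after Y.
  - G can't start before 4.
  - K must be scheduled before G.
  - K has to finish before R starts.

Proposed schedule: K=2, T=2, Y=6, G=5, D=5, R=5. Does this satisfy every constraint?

K must be scheduled before G — holds.
G can't start before 4 — holds.
K has to be in 2 — holds.
T must come after Y — violated.
Y must be no later than 2 — violated.
Y must be scheduled before G — violated.
K has to finish before R starts — holds.

No. Y must be no later than 2 is not satisfied.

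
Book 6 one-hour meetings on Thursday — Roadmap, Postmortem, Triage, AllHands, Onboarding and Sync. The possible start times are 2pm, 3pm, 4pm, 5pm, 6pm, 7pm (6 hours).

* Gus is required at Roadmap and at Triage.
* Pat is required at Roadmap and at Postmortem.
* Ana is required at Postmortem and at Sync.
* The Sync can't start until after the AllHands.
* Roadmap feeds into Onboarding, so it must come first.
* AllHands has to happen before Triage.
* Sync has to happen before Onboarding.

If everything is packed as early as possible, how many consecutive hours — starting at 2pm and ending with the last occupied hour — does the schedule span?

The precedence chain requires at least 3 distinct hours.
3 works (last occupied hour: 4pm): for example Postmortem -> 4pm; Onboarding -> 4pm; AllHands -> 2pm; Roadmap -> 2pm; Sync -> 3pm; Triage -> 3pm.

3 hours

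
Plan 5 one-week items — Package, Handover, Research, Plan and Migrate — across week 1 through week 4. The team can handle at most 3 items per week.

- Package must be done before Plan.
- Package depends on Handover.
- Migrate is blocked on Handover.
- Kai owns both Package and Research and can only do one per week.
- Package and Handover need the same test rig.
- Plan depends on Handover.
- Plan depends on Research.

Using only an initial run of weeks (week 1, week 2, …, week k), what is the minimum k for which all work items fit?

3 weeks

The precedence chain requires at least 3 distinct weeks.
With at most 3 per week and 5 work items, at least 2 weeks are needed.
3 works (last occupied week: week 3): for example Plan in week 3, Research in week 1, Handover in week 1, Migrate in week 2, Package in week 2.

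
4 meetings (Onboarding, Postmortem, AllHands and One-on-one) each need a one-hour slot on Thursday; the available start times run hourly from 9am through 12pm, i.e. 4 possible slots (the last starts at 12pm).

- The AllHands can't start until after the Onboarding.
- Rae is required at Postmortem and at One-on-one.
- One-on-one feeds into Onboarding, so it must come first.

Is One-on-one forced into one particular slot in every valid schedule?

No

One-on-one can be 9am (e.g. AllHands in 11am; Postmortem in 10am; Onboarding in 10am; One-on-one in 9am) or 10am (e.g. Postmortem in 9am, Onboarding in 11am, AllHands in 12pm, One-on-one in 10am).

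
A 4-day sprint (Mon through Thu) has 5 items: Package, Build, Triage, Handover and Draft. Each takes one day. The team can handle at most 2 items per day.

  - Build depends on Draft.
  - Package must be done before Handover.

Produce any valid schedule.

Build=Tue; Handover=Tue; Package=Mon; Triage=Wed; Draft=Mon

Checking: Package(Mon) before Handover(Tue); Draft(Mon) before Build(Tue); max 2 per day (cap 2).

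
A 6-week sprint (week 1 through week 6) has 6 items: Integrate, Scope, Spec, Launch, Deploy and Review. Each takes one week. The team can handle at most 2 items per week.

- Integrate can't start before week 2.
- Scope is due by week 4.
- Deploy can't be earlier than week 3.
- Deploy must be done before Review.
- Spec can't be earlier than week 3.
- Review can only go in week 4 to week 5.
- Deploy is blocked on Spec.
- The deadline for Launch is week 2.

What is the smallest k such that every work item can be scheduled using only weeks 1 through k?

The precedence chain requires at least 3 distinct weeks.
With at most 2 per week and 6 work items, at least 3 weeks are needed.
Propagating the time windows through the other constraints, Review can't land before week 5, so the schedule must run through at least week 5.
5 works (last occupied week: week 5): for example Scope=week 1; Integrate=week 2; Review=week 5; Launch=week 1; Spec=week 3; Deploy=week 4.

5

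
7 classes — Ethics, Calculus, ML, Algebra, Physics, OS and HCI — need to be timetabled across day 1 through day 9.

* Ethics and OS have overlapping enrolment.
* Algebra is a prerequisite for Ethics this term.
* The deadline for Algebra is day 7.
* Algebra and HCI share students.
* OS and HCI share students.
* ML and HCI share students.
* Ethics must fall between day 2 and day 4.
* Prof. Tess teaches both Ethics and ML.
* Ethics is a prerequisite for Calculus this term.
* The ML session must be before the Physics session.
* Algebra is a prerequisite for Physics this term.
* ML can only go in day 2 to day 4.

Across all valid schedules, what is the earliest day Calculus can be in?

day 3

Precedence pushes Calculus to at least day 3.
Calculus at day 3 is achievable: Physics=day 4, HCI=day 2, Calculus=day 3, Algebra=day 1, Ethics=day 2, ML=day 3, OS=day 1.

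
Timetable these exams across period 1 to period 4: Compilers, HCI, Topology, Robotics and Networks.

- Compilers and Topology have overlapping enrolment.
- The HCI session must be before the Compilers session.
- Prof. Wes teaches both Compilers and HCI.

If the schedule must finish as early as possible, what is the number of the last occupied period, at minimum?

The precedence chain requires at least 2 distinct periods.
2 works (last occupied period: period 2): for example Compilers -> period 2; Topology -> period 1; Networks -> period 1; Robotics -> period 1; HCI -> period 1.

period 2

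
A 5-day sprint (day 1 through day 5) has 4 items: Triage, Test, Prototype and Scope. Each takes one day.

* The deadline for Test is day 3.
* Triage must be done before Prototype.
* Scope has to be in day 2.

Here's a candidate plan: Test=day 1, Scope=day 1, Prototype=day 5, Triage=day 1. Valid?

No — it violates: Scope has to be in day 2

The deadline for Test is day 3 — holds.
Scope has to be in day 2 — violated.
Triage must be done before Prototype — holds.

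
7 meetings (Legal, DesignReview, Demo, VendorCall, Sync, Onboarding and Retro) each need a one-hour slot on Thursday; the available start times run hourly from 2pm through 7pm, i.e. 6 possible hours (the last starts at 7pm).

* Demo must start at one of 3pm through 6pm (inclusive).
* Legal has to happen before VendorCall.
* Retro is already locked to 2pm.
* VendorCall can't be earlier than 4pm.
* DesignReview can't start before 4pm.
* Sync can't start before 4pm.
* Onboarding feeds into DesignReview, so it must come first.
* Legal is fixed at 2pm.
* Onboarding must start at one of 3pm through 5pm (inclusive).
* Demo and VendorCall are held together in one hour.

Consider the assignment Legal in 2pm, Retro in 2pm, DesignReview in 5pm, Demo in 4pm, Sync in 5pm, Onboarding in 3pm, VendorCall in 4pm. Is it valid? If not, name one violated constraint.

Onboarding must start at one of 3pm through 5pm (inclusive) — holds.
Retro is already locked to 2pm — holds.
VendorCall can't be earlier than 4pm — holds.
Onboarding feeds into DesignReview, so it must come first — holds.
Legal is fixed at 2pm — holds.
Demo must start at one of 3pm through 6pm (inclusive) — holds.
Sync can't start before 4pm — holds.
Demo and VendorCall are held together in one hour — holds.
DesignReview can't start before 4pm — holds.
Legal has to happen before VendorCall — holds.

Valid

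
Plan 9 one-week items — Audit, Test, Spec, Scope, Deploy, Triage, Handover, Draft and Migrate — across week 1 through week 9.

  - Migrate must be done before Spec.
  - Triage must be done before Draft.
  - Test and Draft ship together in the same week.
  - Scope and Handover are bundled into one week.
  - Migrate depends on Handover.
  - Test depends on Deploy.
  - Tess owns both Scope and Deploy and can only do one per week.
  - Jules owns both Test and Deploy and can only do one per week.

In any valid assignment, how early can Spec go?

week 3

Precedence pushes Spec to at least week 3.
Spec at week 3 is achievable: Handover=week 1, Draft=week 3, Deploy=week 2, Triage=week 1, Audit=week 1, Spec=week 3, Scope=week 1, Test=week 3, Migrate=week 2.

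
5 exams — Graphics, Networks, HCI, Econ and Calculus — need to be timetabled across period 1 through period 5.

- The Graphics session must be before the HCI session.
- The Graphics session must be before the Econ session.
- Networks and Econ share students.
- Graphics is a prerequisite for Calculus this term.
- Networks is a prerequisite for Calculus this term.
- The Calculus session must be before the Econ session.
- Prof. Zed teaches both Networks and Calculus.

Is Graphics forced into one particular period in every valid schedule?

Graphics can be period 1 (e.g. Graphics in period 1; Econ in period 3; Networks in period 1; HCI in period 2; Calculus in period 2) or period 2 (e.g. Econ -> period 4, Calculus -> period 3, HCI -> period 3, Graphics -> period 2, Networks -> period 1).

No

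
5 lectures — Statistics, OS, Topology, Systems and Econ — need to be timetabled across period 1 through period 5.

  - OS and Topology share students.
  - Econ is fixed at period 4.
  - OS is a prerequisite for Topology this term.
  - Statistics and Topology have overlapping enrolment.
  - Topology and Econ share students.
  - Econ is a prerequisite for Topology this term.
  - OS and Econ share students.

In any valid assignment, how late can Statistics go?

period 4

Statistics at period 4 is achievable: Econ -> period 4, Systems -> period 1, Statistics -> period 4, Topology -> period 5, OS -> period 1.
Nothing later works — the conflict constraints rule out every period after period 4.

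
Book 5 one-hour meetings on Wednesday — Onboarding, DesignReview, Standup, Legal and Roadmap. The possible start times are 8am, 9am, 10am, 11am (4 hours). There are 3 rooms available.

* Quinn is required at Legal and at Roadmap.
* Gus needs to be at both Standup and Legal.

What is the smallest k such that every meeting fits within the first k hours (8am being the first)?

2

With at most 3 per hour and 5 meetings, at least 2 hours are needed.
2 works (last occupied hour: 9am): for example DesignReview -> 8am, Legal -> 8am, Onboarding -> 8am, Standup -> 9am, Roadmap -> 9am.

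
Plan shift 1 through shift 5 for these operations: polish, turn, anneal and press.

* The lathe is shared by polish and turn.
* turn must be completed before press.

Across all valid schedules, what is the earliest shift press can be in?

shift 2

Precedence pushes press to at least shift 2.
press at shift 2 is achievable: polish -> shift 2, anneal -> shift 1, press -> shift 2, turn -> shift 1.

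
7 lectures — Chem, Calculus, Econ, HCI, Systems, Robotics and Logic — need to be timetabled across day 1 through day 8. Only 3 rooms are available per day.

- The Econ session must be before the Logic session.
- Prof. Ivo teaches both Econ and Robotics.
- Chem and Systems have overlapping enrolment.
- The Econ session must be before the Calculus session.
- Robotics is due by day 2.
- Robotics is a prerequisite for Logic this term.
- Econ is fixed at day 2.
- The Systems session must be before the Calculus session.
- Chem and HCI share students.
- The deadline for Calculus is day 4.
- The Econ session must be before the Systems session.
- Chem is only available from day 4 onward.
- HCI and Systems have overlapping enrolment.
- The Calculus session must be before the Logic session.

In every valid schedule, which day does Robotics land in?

day 1

Robotics's window is day 1–day 2.
Econ is fixed at day 2, and Robotics can't share a day with Econ.
So Robotics must be day 1.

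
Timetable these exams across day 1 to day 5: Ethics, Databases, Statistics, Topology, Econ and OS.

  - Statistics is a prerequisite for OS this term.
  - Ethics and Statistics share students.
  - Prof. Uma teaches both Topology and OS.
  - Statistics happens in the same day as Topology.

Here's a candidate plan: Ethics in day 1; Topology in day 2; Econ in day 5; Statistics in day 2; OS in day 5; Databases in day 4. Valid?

Yes

Statistics is a prerequisite for OS this term — holds.
Statistics happens in the same day as Topology — holds.
Ethics and Statistics share students — holds.
Prof. Uma teaches both Topology and OS — holds.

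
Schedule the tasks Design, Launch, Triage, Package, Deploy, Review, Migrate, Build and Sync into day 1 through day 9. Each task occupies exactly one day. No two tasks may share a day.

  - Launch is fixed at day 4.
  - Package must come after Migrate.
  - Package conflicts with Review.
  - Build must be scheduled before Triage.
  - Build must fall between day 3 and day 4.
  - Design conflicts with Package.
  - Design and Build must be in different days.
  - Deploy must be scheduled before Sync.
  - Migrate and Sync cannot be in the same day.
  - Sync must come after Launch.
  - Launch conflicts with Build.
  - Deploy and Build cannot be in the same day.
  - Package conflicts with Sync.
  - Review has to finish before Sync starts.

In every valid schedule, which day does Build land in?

day 3

Build's window is day 3–day 4.
Launch is fixed at day 4, and Build can't share a day with Launch.
So Build must be day 3.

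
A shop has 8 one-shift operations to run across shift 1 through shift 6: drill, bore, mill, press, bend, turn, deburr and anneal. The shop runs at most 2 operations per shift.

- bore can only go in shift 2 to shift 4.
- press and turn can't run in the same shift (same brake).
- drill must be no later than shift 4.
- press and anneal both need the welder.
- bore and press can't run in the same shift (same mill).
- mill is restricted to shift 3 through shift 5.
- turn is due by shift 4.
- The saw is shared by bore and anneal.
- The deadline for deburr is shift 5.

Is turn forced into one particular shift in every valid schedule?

No

turn can be shift 1 (e.g. bore -> shift 2; deburr -> shift 2; anneal -> shift 4; drill -> shift 1; press -> shift 3; turn -> shift 1; mill -> shift 3; bend -> shift 4) or shift 2 (e.g. bore in shift 2, press in shift 3, drill in shift 1, anneal in shift 4, turn in shift 2, mill in shift 3, deburr in shift 1, bend in shift 4).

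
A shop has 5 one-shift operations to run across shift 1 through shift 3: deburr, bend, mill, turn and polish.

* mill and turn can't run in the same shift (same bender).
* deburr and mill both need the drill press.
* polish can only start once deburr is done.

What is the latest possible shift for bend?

shift 3

bend at shift 3 is achievable: turn in shift 1; deburr in shift 1; mill in shift 2; polish in shift 2; bend in shift 3.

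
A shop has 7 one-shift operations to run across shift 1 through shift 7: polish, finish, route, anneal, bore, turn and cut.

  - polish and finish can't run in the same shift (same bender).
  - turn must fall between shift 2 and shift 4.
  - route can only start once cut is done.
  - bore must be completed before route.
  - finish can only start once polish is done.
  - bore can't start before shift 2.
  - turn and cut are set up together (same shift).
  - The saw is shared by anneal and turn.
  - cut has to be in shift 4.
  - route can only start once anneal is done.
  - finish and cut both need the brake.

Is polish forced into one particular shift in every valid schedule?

polish can be shift 1 (e.g. finish in shift 2; anneal in shift 1; route in shift 5; bore in shift 2; turn in shift 4; cut in shift 4; polish in shift 1) or shift 2 (e.g. route in shift 5, bore in shift 2, anneal in shift 1, cut in shift 4, polish in shift 2, finish in shift 3, turn in shift 4).

No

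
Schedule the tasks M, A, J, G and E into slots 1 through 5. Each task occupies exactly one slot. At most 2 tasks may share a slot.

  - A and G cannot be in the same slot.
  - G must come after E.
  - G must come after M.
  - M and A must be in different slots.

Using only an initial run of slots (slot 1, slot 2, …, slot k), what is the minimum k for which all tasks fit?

The precedence chain requires at least 2 distinct slots.
With at most 2 per slot and 5 tasks, at least 3 slots are needed.
3 works (last occupied slot: 3): for example G=2, E=1, A=3, J=2, M=1.

3 slots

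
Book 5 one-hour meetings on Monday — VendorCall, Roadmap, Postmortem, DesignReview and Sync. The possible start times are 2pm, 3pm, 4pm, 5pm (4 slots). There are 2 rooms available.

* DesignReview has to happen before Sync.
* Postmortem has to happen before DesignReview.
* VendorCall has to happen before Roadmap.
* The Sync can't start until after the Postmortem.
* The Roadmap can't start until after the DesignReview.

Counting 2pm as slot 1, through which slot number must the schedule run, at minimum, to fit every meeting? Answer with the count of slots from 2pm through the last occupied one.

The precedence chain requires at least 3 distinct slots.
With at most 2 per slot and 5 meetings, at least 3 slots are needed.
3 works (last occupied slot: 4pm): for example DesignReview in 3pm; Sync in 4pm; Postmortem in 2pm; VendorCall in 2pm; Roadmap in 4pm.

3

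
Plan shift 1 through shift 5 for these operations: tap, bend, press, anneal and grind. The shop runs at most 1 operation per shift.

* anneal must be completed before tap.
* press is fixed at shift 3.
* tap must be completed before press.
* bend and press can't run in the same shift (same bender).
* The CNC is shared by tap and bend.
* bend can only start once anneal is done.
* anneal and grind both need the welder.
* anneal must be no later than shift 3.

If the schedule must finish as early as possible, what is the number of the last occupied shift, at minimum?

The precedence chain requires at least 3 distinct shifts.
With at most 1 per shift and 5 operations, at least 5 shifts are needed.
5 works (last occupied shift: shift 5): for example press -> shift 3; bend -> shift 4; grind -> shift 5; tap -> shift 2; anneal -> shift 1.

shift 5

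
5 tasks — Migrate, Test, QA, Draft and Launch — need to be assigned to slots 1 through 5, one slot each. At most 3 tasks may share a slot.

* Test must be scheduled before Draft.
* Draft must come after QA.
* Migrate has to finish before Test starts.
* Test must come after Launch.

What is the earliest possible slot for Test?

Precedence pushes Test to at least 2; downstream work caps Test at 4.
Test at 2 is achievable: QA in 1; Launch in 1; Draft in 3; Test in 2; Migrate in 1.

2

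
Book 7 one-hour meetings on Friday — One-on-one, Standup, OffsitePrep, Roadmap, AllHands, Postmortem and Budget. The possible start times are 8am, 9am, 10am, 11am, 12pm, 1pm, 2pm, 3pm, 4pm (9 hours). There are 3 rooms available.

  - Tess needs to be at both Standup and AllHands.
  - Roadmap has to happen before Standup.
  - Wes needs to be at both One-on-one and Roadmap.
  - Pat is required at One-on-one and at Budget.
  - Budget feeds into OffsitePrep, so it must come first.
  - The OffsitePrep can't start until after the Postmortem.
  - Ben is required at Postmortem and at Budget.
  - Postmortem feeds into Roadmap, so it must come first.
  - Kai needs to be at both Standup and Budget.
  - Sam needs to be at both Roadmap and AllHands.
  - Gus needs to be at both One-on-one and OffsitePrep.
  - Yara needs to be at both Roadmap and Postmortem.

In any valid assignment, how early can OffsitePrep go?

10am

Precedence pushes OffsitePrep to at least 9am.
OffsitePrep at 10am is achievable: Postmortem in 8am, AllHands in 8am, One-on-one in 8am, Budget in 9am, OffsitePrep in 10am, Roadmap in 9am, Standup in 10am.
Nothing earlier works — the conflict and capacity constraints rule out every hour before 10am.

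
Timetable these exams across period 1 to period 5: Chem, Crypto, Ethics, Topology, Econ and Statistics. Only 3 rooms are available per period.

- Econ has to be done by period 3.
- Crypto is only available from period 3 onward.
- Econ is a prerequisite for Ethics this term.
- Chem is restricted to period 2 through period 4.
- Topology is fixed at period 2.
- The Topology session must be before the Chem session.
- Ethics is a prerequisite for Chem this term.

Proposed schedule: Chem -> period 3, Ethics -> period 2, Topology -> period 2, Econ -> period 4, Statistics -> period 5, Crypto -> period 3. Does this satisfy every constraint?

Econ is a prerequisite for Ethics this term — violated.
Ethics is a prerequisite for Chem this term — holds.
Chem is restricted to period 2 through period 4 — holds.
Crypto is only available from period 3 onward — holds.
Only 3 rooms are available per period — holds.
Econ has to be done by period 3 — violated.
Topology is fixed at period 2 — holds.
The Topology session must be before the Chem session — holds.

No. Econ has to be done by period 3 is not satisfied.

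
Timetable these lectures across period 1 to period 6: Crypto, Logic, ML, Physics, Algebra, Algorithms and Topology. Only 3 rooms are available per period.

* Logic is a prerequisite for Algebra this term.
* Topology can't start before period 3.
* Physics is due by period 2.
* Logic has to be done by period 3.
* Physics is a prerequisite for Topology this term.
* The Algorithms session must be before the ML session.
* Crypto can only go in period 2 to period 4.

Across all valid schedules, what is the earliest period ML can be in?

Precedence pushes ML to at least period 2.
ML at period 2 is achievable: Topology -> period 3, Algorithms -> period 1, Physics -> period 1, Algebra -> period 2, Crypto -> period 2, ML -> period 2, Logic -> period 1.

period 2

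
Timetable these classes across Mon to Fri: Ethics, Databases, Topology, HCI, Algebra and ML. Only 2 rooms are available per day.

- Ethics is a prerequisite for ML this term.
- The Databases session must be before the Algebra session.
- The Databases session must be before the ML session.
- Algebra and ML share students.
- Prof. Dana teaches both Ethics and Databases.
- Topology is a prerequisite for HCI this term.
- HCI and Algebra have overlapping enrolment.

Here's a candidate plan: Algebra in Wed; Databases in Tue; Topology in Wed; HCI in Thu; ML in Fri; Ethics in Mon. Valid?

Valid

Algebra and ML share students — holds.
Ethics is a prerequisite for ML this term — holds.
HCI and Algebra have overlapping enrolment — holds.
The Databases session must be before the Algebra session — holds.
Topology is a prerequisite for HCI this term — holds.
The Databases session must be before the ML session — holds.
Prof. Dana teaches both Ethics and Databases — holds.
Only 2 rooms are available per day — holds.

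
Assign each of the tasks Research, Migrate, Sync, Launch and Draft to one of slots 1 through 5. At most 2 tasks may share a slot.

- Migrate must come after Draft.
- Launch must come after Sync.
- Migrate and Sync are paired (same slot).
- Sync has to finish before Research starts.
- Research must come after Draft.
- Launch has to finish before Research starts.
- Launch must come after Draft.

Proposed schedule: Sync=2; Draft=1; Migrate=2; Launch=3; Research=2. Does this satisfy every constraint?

No. At most 2 tasks may share a slot is not satisfied.

Research must come after Draft — holds.
Migrate must come after Draft — holds.
At most 2 tasks may share a slot — violated.
Launch has to finish before Research starts — violated.
Launch must come after Draft — holds.
Launch must come after Sync — holds.
Migrate and Sync are paired (same slot) — holds.
Sync has to finish before Research starts — violated.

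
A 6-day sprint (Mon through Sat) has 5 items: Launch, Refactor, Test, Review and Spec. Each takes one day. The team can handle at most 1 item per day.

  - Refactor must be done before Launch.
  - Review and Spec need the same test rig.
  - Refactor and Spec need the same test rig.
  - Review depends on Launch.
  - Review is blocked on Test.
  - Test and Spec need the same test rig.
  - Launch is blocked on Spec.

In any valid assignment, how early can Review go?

Fri

Precedence pushes Review to at least Wed.
Review at Fri is achievable: Spec in Tue, Refactor in Mon, Launch in Wed, Test in Thu, Review in Fri.
Nothing earlier works — the conflict and capacity constraints rule out every day before Fri.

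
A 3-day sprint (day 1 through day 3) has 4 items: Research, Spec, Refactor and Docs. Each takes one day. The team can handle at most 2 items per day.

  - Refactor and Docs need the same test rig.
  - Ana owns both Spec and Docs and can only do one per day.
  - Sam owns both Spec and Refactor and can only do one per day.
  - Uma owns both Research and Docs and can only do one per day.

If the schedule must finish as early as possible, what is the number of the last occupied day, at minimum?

3

With at most 2 per day and 4 work items, at least 2 days are needed.
Could 2 days be enough, i.e. nothing placed later than day 2? No: Spec, Refactor and Docs must all be in different days (Spec/Refactor can't share; Spec/Docs can't share; Refactor/Docs can't share), but only 2 days are available: 3 work items can't fit in 2 distinct days.
So 2 days is not enough.
3 works (last occupied day: day 3): for example Spec=day 1; Research=day 1; Docs=day 3; Refactor=day 2.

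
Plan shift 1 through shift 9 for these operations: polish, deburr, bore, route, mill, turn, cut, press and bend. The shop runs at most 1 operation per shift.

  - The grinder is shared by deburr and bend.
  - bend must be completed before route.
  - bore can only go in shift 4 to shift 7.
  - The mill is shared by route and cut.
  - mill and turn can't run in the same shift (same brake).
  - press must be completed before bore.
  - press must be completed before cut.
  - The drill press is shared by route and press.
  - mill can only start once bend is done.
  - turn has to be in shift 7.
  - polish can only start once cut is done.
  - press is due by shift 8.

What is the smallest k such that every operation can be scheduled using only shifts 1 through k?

The precedence chain requires at least 3 distinct shifts.
With at most 1 per shift and 9 operations, at least 9 shifts are needed.
turn can't be placed before shift 7, so the schedule must run through at least shift 7.
9 works (last occupied shift: shift 9): for example cut in shift 2, mill in shift 8, bore in shift 4, bend in shift 3, press in shift 1, polish in shift 5, deburr in shift 9, route in shift 6, turn in shift 7.

9 shifts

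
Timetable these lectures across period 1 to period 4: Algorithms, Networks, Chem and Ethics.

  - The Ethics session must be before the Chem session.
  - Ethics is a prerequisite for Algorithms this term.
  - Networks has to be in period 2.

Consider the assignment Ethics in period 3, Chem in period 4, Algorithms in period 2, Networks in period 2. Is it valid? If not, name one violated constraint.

The Ethics session must be before the Chem session — holds.
Ethics is a prerequisite for Algorithms this term — violated.
Networks has to be in period 2 — holds.

No — it violates: Ethics is a prerequisite for Algorithms this term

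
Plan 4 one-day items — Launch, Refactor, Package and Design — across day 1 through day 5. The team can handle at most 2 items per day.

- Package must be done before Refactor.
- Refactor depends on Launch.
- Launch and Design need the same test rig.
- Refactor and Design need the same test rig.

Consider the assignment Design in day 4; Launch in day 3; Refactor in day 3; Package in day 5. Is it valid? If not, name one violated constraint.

The team can handle at most 2 items per day — holds.
Refactor depends on Launch — violated.
Refactor and Design need the same test rig — holds.
Package must be done before Refactor — violated.
Launch and Design need the same test rig — holds.

No. Package must be done before Refactor is not satisfied.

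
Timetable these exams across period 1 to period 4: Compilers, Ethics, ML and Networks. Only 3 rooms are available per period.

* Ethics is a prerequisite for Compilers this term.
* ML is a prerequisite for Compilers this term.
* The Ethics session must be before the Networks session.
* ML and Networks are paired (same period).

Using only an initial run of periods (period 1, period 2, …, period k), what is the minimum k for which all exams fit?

3

The precedence chain requires at least 3 distinct periods.
With at most 3 per period and 4 exams, at least 2 periods are needed.
3 works (last occupied period: period 3): for example Networks in period 2, ML in period 2, Compilers in period 3, Ethics in period 1.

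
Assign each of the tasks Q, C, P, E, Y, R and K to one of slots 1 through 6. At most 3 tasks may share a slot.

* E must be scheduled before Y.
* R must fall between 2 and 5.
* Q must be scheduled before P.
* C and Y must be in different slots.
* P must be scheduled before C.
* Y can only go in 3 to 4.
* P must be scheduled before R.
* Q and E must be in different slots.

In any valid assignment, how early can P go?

2

Precedence pushes P to at least 2; downstream work caps P at 4.
P at 2 is achievable: P -> 2; Q -> 1; C -> 4; Y -> 3; R -> 3; K -> 1; E -> 2.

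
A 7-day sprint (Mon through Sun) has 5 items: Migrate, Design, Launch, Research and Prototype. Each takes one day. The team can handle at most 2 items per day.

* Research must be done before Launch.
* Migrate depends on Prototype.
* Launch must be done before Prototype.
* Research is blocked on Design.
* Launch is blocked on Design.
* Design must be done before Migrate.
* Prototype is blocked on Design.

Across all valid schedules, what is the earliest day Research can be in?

Tue

Precedence pushes Research to at least Tue; downstream work caps Research at Thu.
Research at Tue is achievable: Launch in Wed, Research in Tue, Design in Mon, Migrate in Fri, Prototype in Thu.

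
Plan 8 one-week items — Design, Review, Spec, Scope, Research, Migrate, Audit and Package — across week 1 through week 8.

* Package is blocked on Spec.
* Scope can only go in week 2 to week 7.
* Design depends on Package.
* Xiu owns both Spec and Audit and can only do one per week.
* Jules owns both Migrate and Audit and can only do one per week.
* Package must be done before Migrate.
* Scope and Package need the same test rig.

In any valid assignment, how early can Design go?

Precedence pushes Design to at least week 3.
Design at week 3 is achievable: Review=week 1; Audit=week 2; Spec=week 1; Design=week 3; Research=week 1; Package=week 2; Scope=week 3; Migrate=week 3.

week 3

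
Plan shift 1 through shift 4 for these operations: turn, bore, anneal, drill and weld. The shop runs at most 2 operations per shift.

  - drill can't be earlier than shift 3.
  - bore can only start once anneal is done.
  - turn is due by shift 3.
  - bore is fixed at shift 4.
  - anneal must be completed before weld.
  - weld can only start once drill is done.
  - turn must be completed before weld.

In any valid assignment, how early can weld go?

shift 4

Precedence pushes weld to at least shift 4.
weld at shift 4 is achievable: bore=shift 4, weld=shift 4, anneal=shift 1, drill=shift 3, turn=shift 1.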